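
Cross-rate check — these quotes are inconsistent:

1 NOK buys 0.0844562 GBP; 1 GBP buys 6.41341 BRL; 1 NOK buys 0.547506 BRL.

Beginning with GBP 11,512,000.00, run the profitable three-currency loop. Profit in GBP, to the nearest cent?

Profit: GBP 124,412.88

Profitable loop is GBP → NOK → BRL → GBP:
GBP 11,512,000.00 ÷ 0.0844562 = NOK 136,307,340.37
NOK 136,307,340.37 × 0.547506 = BRL 74,629,086.70
BRL 74,629,086.70 ÷ 6.41341 = GBP 11,636,412.88
Profit = GBP 11,636,412.88 − GBP 11,512,000.00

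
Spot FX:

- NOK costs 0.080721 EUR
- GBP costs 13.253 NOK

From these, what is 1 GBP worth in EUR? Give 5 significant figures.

1 GBP × 13.253 = 13.253 NOK
13.253 NOK × 0.080721 = 1.0698 EUR

GBP/EUR = 1.0698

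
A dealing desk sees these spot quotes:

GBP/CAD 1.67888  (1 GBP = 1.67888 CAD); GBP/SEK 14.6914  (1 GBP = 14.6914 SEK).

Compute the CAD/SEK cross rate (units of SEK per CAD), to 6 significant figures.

1 CAD ÷ 1.67888 = 0.595635 GBP
0.595635 GBP × 14.6914 = 8.75071 SEK

CAD/SEK = 8.75071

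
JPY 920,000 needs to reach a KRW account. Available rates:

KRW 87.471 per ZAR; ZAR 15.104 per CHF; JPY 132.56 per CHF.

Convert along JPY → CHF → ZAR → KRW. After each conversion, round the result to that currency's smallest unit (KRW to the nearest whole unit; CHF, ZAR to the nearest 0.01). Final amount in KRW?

KRW 9,169,195

JPY 920,000 ÷ 132.56 = CHF 6,940.25
CHF 6,940.25 × 15.104 = ZAR 104,825.54
ZAR 104,825.54 × 87.471 = KRW 9,169,195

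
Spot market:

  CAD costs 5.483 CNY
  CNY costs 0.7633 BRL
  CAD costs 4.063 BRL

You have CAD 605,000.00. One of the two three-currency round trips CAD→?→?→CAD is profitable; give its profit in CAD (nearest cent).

Profit: CAD 18,192.27

Profitable loop is CAD → CNY → BRL → CAD:
CAD 605,000.00 × 5.483 = CNY 3,317,215.00
CNY 3,317,215.00 × 0.7633 = BRL 2,532,030.21
BRL 2,532,030.21 ÷ 4.063 = CAD 623,192.27
Profit = CAD 623,192.27 − CAD 605,000.00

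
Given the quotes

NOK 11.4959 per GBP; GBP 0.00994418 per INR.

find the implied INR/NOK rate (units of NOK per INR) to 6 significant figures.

INR/NOK = 0.114317

1 INR × 0.00994418 = 0.00994418 GBP
0.00994418 GBP × 11.4959 = 0.114317 NOK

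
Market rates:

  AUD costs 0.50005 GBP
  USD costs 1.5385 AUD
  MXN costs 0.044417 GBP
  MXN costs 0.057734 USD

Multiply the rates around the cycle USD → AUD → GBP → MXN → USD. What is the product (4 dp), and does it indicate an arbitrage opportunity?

1.0000 (no arbitrage)

Around USD → AUD → GBP → MXN → USD: 1 × 1.5385 × 0.50005 ÷ 0.044417 × 0.057734 = 0.999985
Product ≈ 1 (deviation 0.002%, within rounding noise).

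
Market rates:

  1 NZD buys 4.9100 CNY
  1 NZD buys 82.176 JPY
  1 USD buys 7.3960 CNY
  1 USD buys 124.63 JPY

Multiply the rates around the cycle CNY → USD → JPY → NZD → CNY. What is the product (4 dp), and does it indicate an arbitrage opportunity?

1.0068 (arbitrage exists)

Around CNY → USD → JPY → NZD → CNY: 1 ÷ 7.3960 × 124.63 ÷ 82.176 × 4.9100 = 1.006844
Product > 1; profitable direction is CNY → USD → JPY → NZD → CNY.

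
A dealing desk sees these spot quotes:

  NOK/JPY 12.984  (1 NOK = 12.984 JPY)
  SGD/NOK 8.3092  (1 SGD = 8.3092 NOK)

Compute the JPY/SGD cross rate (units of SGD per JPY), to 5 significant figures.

JPY/SGD = 0.0092690

1 JPY ÷ 12.984 = 0.0770179 NOK
0.0770179 NOK ÷ 8.3092 = 0.00926899 SGD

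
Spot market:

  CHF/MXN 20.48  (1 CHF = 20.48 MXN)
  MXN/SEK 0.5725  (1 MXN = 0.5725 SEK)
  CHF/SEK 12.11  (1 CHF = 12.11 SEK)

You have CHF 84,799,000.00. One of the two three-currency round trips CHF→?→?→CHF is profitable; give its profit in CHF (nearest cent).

Profitable loop is CHF → SEK → MXN → CHF:
CHF 84,799,000.00 × 12.11 = SEK 1,026,915,890.00
SEK 1,026,915,890.00 ÷ 0.5725 = MXN 1,793,739,545.85
MXN 1,793,739,545.85 ÷ 20.48 = CHF 87,584,938.76
Profit = CHF 87,584,938.76 − CHF 84,799,000.00

Profit: CHF 2,785,938.76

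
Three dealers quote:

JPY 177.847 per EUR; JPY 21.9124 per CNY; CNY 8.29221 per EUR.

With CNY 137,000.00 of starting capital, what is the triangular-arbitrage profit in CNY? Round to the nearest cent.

Profitable loop is CNY → JPY → EUR → CNY:
CNY 137,000.00 × 21.9124 = JPY 3,001,999
JPY 3,001,999 ÷ 177.847 = EUR 16,879.67
EUR 16,879.67 × 8.29221 = CNY 139,969.77
Profit = CNY 139,969.77 − CNY 137,000.00

Profit: CNY 2,969.77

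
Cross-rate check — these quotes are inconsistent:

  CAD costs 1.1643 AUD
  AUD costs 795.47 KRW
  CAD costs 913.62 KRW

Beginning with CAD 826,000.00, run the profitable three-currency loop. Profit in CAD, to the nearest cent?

Profit: CAD 11,342.53

Profitable loop is CAD → AUD → KRW → CAD:
CAD 826,000.00 × 1.1643 = AUD 961,711.80
AUD 961,711.80 × 795.47 = KRW 765,012,886
KRW 765,012,886 ÷ 913.62 = CAD 837,342.53
Profit = CAD 837,342.53 − CAD 826,000.00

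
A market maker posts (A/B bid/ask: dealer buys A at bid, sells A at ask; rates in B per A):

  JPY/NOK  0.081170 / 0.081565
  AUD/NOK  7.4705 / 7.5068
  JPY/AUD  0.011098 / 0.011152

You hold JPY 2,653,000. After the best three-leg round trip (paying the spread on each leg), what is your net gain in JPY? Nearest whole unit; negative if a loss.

Net profit: JPY 43,670

Best loop JPY → AUD → NOK → JPY:
JPY 2,653,000 × 0.011098 (sell JPY at bid) = AUD 29,442.99
AUD 29,442.99 × 7.4705 (sell AUD at bid) = NOK 219,953.89
NOK 219,953.89 ÷ 0.081565 (buy JPY at ask) = JPY 2,696,670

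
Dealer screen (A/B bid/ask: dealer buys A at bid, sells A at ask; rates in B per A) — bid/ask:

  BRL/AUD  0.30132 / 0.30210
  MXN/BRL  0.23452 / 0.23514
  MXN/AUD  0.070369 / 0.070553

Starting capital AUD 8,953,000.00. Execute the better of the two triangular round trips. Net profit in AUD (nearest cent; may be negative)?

Best loop AUD → MXN → BRL → AUD:
AUD 8,953,000.00 ÷ 0.070553 (buy MXN at ask) = MXN 126,897,509.67
MXN 126,897,509.67 × 0.23452 (sell MXN at bid) = BRL 29,760,003.97
BRL 29,760,003.97 × 0.30132 (sell BRL at bid) = AUD 8,967,284.40

Net profit: AUD 14,284.40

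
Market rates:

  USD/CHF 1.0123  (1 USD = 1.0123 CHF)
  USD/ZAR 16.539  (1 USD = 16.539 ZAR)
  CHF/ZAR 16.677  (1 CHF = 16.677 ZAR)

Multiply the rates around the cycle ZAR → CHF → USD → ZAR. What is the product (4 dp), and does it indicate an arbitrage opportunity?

Around ZAR → CHF → USD → ZAR: 1 ÷ 16.677 ÷ 1.0123 × 16.539 = 0.979675
Product < 1; profitable direction is ZAR → USD → CHF → ZAR.

0.9797 (arbitrage exists)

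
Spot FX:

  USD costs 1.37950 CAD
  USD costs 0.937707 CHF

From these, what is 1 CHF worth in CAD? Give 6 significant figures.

1 CHF ÷ 0.937707 = 1.06643 USD
1.06643 USD × 1.37950 = 1.47114 CAD

CHF/CAD = 1.47114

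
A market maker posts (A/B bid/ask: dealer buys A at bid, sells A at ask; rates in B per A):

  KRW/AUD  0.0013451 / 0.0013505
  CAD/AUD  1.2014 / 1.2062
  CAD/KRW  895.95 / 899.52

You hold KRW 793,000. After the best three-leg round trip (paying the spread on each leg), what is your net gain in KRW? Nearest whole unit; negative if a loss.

Net result: KRW -695 (no profitable arbitrage after spreads)

Best loop KRW → AUD → CAD → KRW:
KRW 793,000 × 0.0013451 (sell KRW at bid) = AUD 1,066.66
AUD 1,066.66 ÷ 1.2062 (buy CAD at ask) = CAD 884.32
CAD 884.32 × 895.95 (sell CAD at bid) = KRW 792,305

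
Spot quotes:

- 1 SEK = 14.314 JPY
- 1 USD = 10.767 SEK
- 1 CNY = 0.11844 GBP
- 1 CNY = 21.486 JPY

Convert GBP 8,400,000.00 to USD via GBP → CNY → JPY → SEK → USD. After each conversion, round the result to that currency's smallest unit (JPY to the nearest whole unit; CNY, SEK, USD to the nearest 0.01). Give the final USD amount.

GBP 8,400,000.00 ÷ 0.11844 = CNY 70,921,985.82
CNY 70,921,985.82 × 21.486 = JPY 1,523,829,787
JPY 1,523,829,787 ÷ 14.314 = SEK 106,457,299.64
SEK 106,457,299.64 ÷ 10.767 = USD 9,887,368.78

USD 9,887,368.78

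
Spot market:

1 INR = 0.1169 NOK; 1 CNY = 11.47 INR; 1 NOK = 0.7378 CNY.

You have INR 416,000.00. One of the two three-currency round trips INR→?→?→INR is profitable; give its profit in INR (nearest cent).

Profit: INR 4,510.41

Profitable loop is INR → CNY → NOK → INR:
INR 416,000.00 ÷ 11.47 = CNY 36,268.53
CNY 36,268.53 ÷ 0.7378 = NOK 49,157.67
NOK 49,157.67 ÷ 0.1169 = INR 420,510.41
Profit = INR 420,510.41 − INR 416,000.00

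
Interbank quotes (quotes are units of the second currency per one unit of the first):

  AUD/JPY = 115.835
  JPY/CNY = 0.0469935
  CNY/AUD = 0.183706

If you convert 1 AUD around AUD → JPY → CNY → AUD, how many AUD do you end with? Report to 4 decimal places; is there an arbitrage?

Around AUD → JPY → CNY → AUD: 1 × 115.835 × 0.0469935 × 0.183706 = 1.000002
Product ≈ 1 (deviation 0.000%, within rounding noise).

1.0000 (no arbitrage)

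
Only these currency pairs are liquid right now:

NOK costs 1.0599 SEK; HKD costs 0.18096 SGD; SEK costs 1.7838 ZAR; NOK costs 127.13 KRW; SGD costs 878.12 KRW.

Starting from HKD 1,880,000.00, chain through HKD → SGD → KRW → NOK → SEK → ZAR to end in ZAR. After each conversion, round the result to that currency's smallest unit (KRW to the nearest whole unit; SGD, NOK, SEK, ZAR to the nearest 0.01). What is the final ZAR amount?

ZAR 4,442,805.59

HKD 1,880,000.00 × 0.18096 = SGD 340,204.80
SGD 340,204.80 × 878.12 = KRW 298,740,639
KRW 298,740,639 ÷ 127.13 = NOK 2,349,883.10
NOK 2,349,883.10 × 1.0599 = SEK 2,490,641.10
SEK 2,490,641.10 × 1.7838 = ZAR 4,442,805.59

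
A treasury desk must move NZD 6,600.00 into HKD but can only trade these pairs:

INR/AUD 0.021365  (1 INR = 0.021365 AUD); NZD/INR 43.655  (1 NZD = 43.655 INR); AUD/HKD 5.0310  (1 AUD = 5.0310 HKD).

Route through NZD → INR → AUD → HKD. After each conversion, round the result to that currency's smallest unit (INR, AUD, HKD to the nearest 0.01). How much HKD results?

HKD 30,969.58

NZD 6,600.00 × 43.655 = INR 288,123.00
INR 288,123.00 × 0.021365 = AUD 6,155.75
AUD 6,155.75 × 5.0310 = HKD 30,969.58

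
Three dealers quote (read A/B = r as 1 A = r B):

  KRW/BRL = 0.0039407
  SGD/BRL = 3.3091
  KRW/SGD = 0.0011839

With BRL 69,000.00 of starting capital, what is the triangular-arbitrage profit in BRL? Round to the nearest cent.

Profitable loop is BRL → SGD → KRW → BRL:
BRL 69,000.00 ÷ 3.3091 = SGD 20,851.59
SGD 20,851.59 ÷ 0.0011839 = KRW 17,612,629
KRW 17,612,629 × 0.0039407 = BRL 69,406.09
Profit = BRL 69,406.09 − BRL 69,000.00

Profit: BRL 406.09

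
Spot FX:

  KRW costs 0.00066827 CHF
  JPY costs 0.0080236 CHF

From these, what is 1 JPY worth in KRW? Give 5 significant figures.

JPY/KRW = 12.007

1 JPY × 0.0080236 = 0.0080236 CHF
0.0080236 CHF ÷ 0.00066827 = 12.0065 KRW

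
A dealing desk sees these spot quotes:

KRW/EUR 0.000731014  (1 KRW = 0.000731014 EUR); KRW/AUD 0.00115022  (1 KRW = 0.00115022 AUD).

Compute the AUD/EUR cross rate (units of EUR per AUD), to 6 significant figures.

AUD/EUR = 0.635543

1 AUD ÷ 0.00115022 = 869.399 KRW
869.399 KRW × 0.000731014 = 0.635543 EUR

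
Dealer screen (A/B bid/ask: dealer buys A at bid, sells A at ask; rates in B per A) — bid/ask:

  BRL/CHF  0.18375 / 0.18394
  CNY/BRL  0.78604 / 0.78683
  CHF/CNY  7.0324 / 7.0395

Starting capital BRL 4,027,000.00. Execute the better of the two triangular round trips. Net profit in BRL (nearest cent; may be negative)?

Net profit: BRL 63,319.09

Best loop BRL → CHF → CNY → BRL:
BRL 4,027,000.00 × 0.18375 (sell BRL at bid) = CHF 739,961.25
CHF 739,961.25 × 7.0324 (sell CHF at bid) = CNY 5,203,703.49
CNY 5,203,703.49 × 0.78604 (sell CNY at bid) = BRL 4,090,319.09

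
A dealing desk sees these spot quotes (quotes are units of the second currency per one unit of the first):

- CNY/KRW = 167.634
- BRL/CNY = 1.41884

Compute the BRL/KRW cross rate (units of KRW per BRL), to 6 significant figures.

BRL/KRW = 237.846

1 BRL × 1.41884 = 1.41884 CNY
1.41884 CNY × 167.634 = 237.846 KRW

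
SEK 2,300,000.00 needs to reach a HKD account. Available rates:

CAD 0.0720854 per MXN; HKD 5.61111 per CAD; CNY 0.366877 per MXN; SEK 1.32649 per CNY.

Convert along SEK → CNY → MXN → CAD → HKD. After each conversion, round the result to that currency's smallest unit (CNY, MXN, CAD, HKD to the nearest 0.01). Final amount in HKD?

SEK 2,300,000.00 ÷ 1.32649 = CNY 1,733,899.24
CNY 1,733,899.24 ÷ 0.366877 = MXN 4,726,105.04
MXN 4,726,105.04 × 0.0720854 = CAD 340,683.17
CAD 340,683.17 × 5.61111 = HKD 1,911,610.74

HKD 1,911,610.74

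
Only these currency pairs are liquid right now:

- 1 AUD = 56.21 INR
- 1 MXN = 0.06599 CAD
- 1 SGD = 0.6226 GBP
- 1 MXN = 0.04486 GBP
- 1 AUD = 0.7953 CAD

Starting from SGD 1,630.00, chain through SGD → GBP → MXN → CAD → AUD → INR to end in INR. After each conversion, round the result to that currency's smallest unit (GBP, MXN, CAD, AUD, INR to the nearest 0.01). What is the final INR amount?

SGD 1,630.00 × 0.6226 = GBP 1,014.84
GBP 1,014.84 ÷ 0.04486 = MXN 22,622.38
MXN 22,622.38 × 0.06599 = CAD 1,492.85
CAD 1,492.85 ÷ 0.7953 = AUD 1,877.09
AUD 1,877.09 × 56.21 = INR 105,511.23

INR 105,511.23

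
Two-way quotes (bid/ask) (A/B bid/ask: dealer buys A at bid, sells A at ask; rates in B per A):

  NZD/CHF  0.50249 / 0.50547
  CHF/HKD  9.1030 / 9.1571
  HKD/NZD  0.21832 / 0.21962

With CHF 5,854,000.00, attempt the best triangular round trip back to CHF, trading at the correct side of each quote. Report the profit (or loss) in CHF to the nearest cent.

Net result: CHF -8,008.13 (no profitable arbitrage after spreads)

Best loop CHF → HKD → NZD → CHF:
CHF 5,854,000.00 × 9.1030 (sell CHF at bid) = HKD 53,288,962.00
HKD 53,288,962.00 × 0.21832 (sell HKD at bid) = NZD 11,634,046.18
NZD 11,634,046.18 × 0.50249 (sell NZD at bid) = CHF 5,845,991.87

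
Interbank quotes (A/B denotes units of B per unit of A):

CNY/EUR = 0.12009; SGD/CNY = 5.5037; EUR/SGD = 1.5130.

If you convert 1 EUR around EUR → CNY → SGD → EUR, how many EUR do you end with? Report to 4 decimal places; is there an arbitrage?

Around EUR → CNY → SGD → EUR: 1 ÷ 0.12009 ÷ 5.5037 ÷ 1.5130 = 0.999999
Product ≈ 1 (deviation 0.000%, within rounding noise).

1.0000 (no arbitrage)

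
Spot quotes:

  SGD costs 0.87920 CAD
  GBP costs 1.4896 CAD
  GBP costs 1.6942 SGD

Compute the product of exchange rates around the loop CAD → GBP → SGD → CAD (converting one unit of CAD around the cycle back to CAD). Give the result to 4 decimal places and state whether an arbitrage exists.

Around CAD → GBP → SGD → CAD: 1 ÷ 1.4896 × 1.6942 × 0.87920 = 0.999960
Product ≈ 1 (deviation 0.004%, within rounding noise).

1.0000 (no arbitrage)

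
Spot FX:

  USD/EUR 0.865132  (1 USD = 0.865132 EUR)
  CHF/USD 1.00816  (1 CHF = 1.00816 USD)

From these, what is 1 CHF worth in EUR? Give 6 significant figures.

1 CHF × 1.00816 = 1.00816 USD
1.00816 USD × 0.865132 = 0.872191 EUR

CHF/EUR = 0.872191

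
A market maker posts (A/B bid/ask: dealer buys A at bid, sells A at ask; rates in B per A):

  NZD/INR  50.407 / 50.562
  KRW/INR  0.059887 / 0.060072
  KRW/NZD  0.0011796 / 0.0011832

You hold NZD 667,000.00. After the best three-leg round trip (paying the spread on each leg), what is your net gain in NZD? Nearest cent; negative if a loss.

Net profit: NZD 691.71

Best loop NZD → KRW → INR → NZD:
NZD 667,000.00 ÷ 0.0011832 (buy KRW at ask) = KRW 563,725,490
KRW 563,725,490 × 0.059887 (sell KRW at bid) = INR 33,759,828.43
INR 33,759,828.43 ÷ 50.562 (buy NZD at ask) = NZD 667,691.71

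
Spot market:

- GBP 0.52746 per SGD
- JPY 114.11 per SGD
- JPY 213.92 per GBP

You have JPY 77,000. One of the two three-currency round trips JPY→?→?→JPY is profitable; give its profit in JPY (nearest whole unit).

Profit: JPY 871

Profitable loop is JPY → GBP → SGD → JPY:
JPY 77,000 ÷ 213.92 = GBP 359.95
GBP 359.95 ÷ 0.52746 = SGD 682.42
SGD 682.42 × 114.11 = JPY 77,871
Profit = JPY 77,871 − JPY 77,000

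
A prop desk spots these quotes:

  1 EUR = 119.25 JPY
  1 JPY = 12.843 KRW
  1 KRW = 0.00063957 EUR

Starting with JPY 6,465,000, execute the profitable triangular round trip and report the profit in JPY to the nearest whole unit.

Profitable loop is JPY → EUR → KRW → JPY:
JPY 6,465,000 ÷ 119.25 = EUR 54,213.84
EUR 54,213.84 ÷ 0.00063957 = KRW 84,766,072
KRW 84,766,072 ÷ 12.843 = JPY 6,600,177
Profit = JPY 6,600,177 − JPY 6,465,000

Profit: JPY 135,177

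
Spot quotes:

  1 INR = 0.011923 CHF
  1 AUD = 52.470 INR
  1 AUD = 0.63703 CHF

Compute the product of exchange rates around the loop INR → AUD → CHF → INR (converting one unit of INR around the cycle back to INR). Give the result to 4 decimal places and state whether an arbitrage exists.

Around INR → AUD → CHF → INR: 1 ÷ 52.470 × 0.63703 ÷ 0.011923 = 1.018271
Product > 1; profitable direction is INR → AUD → CHF → INR.

1.0183 (arbitrage exists)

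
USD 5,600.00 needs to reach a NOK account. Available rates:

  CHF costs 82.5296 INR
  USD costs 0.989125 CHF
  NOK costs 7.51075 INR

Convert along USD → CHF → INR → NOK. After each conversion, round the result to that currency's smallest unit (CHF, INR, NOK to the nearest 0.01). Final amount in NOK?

NOK 60,864.72

USD 5,600.00 × 0.989125 = CHF 5,539.10
CHF 5,539.10 × 82.5296 = INR 457,139.71
INR 457,139.71 ÷ 7.51075 = NOK 60,864.72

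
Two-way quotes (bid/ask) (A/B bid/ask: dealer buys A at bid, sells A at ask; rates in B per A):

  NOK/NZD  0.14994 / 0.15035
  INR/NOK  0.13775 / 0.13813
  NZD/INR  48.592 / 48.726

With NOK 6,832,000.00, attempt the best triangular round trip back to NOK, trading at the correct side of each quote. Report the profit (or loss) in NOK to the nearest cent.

Net profit: NOK 24,804.17

Best loop NOK → NZD → INR → NOK:
NOK 6,832,000.00 × 0.14994 (sell NOK at bid) = NZD 1,024,390.08
NZD 1,024,390.08 × 48.592 (sell NZD at bid) = INR 49,777,162.77
INR 49,777,162.77 × 0.13775 (sell INR at bid) = NOK 6,856,804.17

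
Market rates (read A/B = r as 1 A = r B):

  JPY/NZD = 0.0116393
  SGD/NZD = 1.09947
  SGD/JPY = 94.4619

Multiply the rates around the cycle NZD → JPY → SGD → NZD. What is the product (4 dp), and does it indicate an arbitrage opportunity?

Around NZD → JPY → SGD → NZD: 1 ÷ 0.0116393 ÷ 94.4619 × 1.09947 = 1.000000
Product ≈ 1 (deviation 0.000%, within rounding noise).

1.0000 (no arbitrage)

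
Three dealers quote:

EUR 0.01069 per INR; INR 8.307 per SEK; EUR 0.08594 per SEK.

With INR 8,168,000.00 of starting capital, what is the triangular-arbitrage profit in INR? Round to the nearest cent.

Profitable loop is INR → EUR → SEK → INR:
INR 8,168,000.00 × 0.01069 = EUR 87,315.92
EUR 87,315.92 ÷ 0.08594 = SEK 1,016,010.24
SEK 1,016,010.24 × 8.307 = INR 8,439,997.06
Profit = INR 8,439,997.06 − INR 8,168,000.00

Profit: INR 271,997.06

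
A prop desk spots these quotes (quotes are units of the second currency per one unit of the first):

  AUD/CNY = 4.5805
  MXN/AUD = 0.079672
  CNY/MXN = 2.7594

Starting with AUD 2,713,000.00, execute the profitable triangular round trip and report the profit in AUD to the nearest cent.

Profitable loop is AUD → CNY → MXN → AUD:
AUD 2,713,000.00 × 4.5805 = CNY 12,426,896.50
CNY 12,426,896.50 × 2.7594 = MXN 34,290,778.20
MXN 34,290,778.20 × 0.079672 = AUD 2,732,014.88
Profit = AUD 2,732,014.88 − AUD 2,713,000.00

Profit: AUD 19,014.88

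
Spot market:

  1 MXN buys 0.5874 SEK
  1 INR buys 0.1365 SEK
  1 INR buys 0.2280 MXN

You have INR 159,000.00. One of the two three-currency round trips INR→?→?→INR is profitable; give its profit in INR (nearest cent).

Profit: INR 3,054.46

Profitable loop is INR → SEK → MXN → INR:
INR 159,000.00 × 0.1365 = SEK 21,703.50
SEK 21,703.50 ÷ 0.5874 = MXN 36,948.42
MXN 36,948.42 ÷ 0.2280 = INR 162,054.46
Profit = INR 162,054.46 − INR 159,000.00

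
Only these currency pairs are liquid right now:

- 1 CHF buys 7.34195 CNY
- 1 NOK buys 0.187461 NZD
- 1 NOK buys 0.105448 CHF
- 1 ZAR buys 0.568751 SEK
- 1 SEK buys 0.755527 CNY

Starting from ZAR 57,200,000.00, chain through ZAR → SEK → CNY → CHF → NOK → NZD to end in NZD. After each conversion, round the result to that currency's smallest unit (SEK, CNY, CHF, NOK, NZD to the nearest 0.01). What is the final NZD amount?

NZD 5,951,539.93

ZAR 57,200,000.00 × 0.568751 = SEK 32,532,557.20
SEK 32,532,557.20 × 0.755527 = CNY 24,579,225.34
CNY 24,579,225.34 ÷ 7.34195 = CHF 3,347,778.91
CHF 3,347,778.91 ÷ 0.105448 = NOK 31,748,149.89
NOK 31,748,149.89 × 0.187461 = NZD 5,951,539.93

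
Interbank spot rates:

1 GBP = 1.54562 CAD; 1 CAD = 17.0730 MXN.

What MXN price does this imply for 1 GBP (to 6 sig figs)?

1 GBP × 1.54562 = 1.54562 CAD
1.54562 CAD × 17.0730 = 26.3884 MXN

GBP/MXN = 26.3884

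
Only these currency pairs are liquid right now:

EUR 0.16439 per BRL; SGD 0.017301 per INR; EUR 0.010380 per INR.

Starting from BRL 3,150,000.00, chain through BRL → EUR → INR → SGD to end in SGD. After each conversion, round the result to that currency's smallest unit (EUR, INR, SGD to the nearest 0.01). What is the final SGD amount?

SGD 863,097.39

BRL 3,150,000.00 × 0.16439 = EUR 517,828.50
EUR 517,828.50 ÷ 0.010380 = INR 49,887,138.73
INR 49,887,138.73 × 0.017301 = SGD 863,097.39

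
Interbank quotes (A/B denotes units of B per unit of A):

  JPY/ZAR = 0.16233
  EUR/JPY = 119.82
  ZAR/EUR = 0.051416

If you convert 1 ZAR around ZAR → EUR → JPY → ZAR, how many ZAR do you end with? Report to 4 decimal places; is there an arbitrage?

1.0001 (no arbitrage)

Around ZAR → EUR → JPY → ZAR: 1 × 0.051416 × 119.82 × 0.16233 = 1.000061
Product ≈ 1 (deviation 0.006%, within rounding noise).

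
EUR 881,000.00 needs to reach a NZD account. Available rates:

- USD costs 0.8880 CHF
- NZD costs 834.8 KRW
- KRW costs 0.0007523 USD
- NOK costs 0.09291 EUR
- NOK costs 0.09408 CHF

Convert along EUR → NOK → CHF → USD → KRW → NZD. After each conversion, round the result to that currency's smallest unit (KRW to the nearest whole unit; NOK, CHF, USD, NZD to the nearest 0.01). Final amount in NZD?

EUR 881,000.00 ÷ 0.09291 = NOK 9,482,294.69
NOK 9,482,294.69 × 0.09408 = CHF 892,094.28
CHF 892,094.28 ÷ 0.8880 = USD 1,004,610.68
USD 1,004,610.68 ÷ 0.0007523 = KRW 1,335,385,724
KRW 1,335,385,724 ÷ 834.8 = NZD 1,599,647.49

NZD 1,599,647.49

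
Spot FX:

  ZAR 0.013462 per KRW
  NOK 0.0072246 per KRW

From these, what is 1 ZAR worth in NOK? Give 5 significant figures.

1 ZAR ÷ 0.013462 = 74.2832 KRW
74.2832 KRW × 0.0072246 = 0.536666 NOK

ZAR/NOK = 0.53667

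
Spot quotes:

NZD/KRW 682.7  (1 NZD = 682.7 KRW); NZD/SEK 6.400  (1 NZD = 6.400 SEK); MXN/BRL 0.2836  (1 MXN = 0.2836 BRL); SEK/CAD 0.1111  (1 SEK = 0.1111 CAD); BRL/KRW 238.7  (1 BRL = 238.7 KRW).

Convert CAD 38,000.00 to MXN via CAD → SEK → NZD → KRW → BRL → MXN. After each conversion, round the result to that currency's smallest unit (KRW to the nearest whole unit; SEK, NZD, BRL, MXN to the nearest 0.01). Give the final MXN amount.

CAD 38,000.00 ÷ 0.1111 = SEK 342,034.20
SEK 342,034.20 ÷ 6.400 = NZD 53,442.84
NZD 53,442.84 × 682.7 = KRW 36,485,427
KRW 36,485,427 ÷ 238.7 = BRL 152,850.55
BRL 152,850.55 ÷ 0.2836 = MXN 538,965.27

MXN 538,965.27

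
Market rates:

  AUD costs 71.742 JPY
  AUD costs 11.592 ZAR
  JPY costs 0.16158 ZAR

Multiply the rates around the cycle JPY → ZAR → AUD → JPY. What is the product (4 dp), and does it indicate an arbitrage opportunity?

Around JPY → ZAR → AUD → JPY: 1 × 0.16158 ÷ 11.592 × 71.742 = 1.000006
Product ≈ 1 (deviation 0.001%, within rounding noise).

1.0000 (no arbitrage)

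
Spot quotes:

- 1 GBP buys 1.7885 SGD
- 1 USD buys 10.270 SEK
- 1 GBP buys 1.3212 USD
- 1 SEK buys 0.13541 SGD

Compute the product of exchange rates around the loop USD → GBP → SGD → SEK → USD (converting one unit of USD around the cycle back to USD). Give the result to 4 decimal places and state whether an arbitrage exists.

0.9734 (arbitrage exists)

Around USD → GBP → SGD → SEK → USD: 1 ÷ 1.3212 × 1.7885 ÷ 0.13541 ÷ 10.270 = 0.973418
Product < 1; profitable direction is USD → SEK → SGD → GBP → USD.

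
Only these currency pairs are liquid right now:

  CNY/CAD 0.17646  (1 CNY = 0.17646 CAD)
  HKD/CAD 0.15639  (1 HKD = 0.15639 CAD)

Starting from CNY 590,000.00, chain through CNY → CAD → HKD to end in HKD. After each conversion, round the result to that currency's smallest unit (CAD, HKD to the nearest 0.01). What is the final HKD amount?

HKD 665,716.48

CNY 590,000.00 × 0.17646 = CAD 104,111.40
CAD 104,111.40 ÷ 0.15639 = HKD 665,716.48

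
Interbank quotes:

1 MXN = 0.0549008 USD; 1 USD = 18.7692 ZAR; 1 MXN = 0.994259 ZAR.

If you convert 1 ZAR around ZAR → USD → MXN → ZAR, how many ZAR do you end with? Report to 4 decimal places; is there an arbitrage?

Around ZAR → USD → MXN → ZAR: 1 ÷ 18.7692 ÷ 0.0549008 × 0.994259 = 0.964884
Product < 1; profitable direction is ZAR → MXN → USD → ZAR.

0.9649 (arbitrage exists)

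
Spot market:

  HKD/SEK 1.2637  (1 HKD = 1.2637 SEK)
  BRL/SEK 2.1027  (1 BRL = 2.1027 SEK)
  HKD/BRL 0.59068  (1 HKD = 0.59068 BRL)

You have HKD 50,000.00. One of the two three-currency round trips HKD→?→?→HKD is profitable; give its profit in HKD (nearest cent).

Profit: HKD 872.66

Profitable loop is HKD → SEK → BRL → HKD:
HKD 50,000.00 × 1.2637 = SEK 63,185.00
SEK 63,185.00 ÷ 2.1027 = BRL 30,049.46
BRL 30,049.46 ÷ 0.59068 = HKD 50,872.66
Profit = HKD 50,872.66 − HKD 50,000.00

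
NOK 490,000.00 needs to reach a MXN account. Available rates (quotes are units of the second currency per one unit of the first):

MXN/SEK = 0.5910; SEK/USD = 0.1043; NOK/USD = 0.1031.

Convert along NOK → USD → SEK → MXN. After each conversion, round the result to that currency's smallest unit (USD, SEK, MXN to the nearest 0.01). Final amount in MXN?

NOK 490,000.00 × 0.1031 = USD 50,519.00
USD 50,519.00 ÷ 0.1043 = SEK 484,362.42
SEK 484,362.42 ÷ 0.5910 = MXN 819,564.16

MXN 819,564.16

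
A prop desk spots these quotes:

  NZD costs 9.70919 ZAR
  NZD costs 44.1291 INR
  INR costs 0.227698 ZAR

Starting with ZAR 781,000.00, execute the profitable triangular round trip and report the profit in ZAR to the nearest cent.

Profit: ZAR 27,262.30

Profitable loop is ZAR → NZD → INR → ZAR:
ZAR 781,000.00 ÷ 9.70919 = NZD 80,439.25
NZD 80,439.25 × 44.1291 = INR 3,549,711.88
INR 3,549,711.88 × 0.227698 = ZAR 808,262.30
Profit = ZAR 808,262.30 − ZAR 781,000.00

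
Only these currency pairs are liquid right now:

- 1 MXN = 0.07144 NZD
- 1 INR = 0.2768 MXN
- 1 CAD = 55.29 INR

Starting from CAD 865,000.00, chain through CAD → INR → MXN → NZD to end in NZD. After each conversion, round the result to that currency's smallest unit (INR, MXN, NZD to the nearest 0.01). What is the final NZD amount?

CAD 865,000.00 × 55.29 = INR 47,825,850.00
INR 47,825,850.00 × 0.2768 = MXN 13,238,195.28
MXN 13,238,195.28 × 0.07144 = NZD 945,736.67

NZD 945,736.67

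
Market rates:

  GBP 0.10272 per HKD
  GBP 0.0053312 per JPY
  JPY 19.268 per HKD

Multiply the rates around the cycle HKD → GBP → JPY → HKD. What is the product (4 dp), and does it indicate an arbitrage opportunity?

Around HKD → GBP → JPY → HKD: 1 × 0.10272 ÷ 0.0053312 ÷ 19.268 = 0.999985
Product ≈ 1 (deviation 0.002%, within rounding noise).

1.0000 (no arbitrage)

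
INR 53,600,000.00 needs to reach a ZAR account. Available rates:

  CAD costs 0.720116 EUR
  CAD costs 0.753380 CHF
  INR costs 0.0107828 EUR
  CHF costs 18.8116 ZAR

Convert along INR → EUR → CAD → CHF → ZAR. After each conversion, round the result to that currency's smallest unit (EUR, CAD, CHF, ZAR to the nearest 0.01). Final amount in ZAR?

INR 53,600,000.00 × 0.0107828 = EUR 577,958.08
EUR 577,958.08 ÷ 0.720116 = CAD 802,590.25
CAD 802,590.25 × 0.753380 = CHF 604,655.44
CHF 604,655.44 × 18.8116 = ZAR 11,374,536.28

ZAR 11,374,536.28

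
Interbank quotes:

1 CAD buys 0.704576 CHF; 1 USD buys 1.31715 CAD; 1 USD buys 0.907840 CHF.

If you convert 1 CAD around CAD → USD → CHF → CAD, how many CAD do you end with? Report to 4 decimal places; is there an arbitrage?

Around CAD → USD → CHF → CAD: 1 ÷ 1.31715 × 0.907840 ÷ 0.704576 = 0.978242
Product < 1; profitable direction is CAD → CHF → USD → CAD.

0.9782 (arbitrage exists)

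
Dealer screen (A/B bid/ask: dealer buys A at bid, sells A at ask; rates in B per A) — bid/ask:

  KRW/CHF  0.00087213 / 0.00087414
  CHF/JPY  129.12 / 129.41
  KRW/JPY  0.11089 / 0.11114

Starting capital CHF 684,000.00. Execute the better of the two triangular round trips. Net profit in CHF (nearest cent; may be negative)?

Best loop CHF → JPY → KRW → CHF:
CHF 684,000.00 × 129.12 (sell CHF at bid) = JPY 88,318,080
JPY 88,318,080 ÷ 0.11114 (buy KRW at ask) = KRW 794,656,109
KRW 794,656,109 × 0.00087213 (sell KRW at bid) = CHF 693,043.43

Net profit: CHF 9,043.43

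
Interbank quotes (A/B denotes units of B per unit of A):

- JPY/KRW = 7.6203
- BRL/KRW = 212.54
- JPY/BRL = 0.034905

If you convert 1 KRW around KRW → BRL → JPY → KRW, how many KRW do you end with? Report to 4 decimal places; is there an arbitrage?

Around KRW → BRL → JPY → KRW: 1 ÷ 212.54 ÷ 0.034905 × 7.6203 = 1.027173
Product > 1; profitable direction is KRW → BRL → JPY → KRW.

1.0272 (arbitrage exists)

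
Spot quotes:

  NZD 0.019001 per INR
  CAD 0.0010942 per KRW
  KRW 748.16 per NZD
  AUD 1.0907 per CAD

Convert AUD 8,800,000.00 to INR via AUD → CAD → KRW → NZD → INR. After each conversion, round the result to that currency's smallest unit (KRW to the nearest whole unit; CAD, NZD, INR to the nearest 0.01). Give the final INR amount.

INR 518,692,185.67

AUD 8,800,000.00 ÷ 1.0907 = CAD 8,068,213.07
CAD 8,068,213.07 ÷ 0.0010942 = KRW 7,373,618,232
KRW 7,373,618,232 ÷ 748.16 = NZD 9,855,670.22
NZD 9,855,670.22 ÷ 0.019001 = INR 518,692,185.67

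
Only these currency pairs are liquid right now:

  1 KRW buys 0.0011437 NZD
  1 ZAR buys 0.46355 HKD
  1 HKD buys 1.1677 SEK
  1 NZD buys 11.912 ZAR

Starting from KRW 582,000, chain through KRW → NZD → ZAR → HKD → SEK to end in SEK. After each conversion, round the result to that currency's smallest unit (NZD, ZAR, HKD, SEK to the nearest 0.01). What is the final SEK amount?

KRW 582,000 × 0.0011437 = NZD 665.63
NZD 665.63 × 11.912 = ZAR 7,928.98
ZAR 7,928.98 × 0.46355 = HKD 3,675.48
HKD 3,675.48 × 1.1677 = SEK 4,291.86

SEK 4,291.86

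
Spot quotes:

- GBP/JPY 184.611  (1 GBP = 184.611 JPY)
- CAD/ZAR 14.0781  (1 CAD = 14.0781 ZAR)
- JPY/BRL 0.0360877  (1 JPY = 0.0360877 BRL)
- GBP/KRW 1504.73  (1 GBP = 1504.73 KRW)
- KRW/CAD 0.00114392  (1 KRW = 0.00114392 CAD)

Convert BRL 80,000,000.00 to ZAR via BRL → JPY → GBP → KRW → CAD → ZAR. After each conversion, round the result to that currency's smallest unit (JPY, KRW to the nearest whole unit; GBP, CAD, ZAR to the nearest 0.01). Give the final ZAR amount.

BRL 80,000,000.00 ÷ 0.0360877 = JPY 2,216,821,798
JPY 2,216,821,798 ÷ 184.611 = GBP 12,008,069.93
GBP 12,008,069.93 × 1504.73 = KRW 18,068,903,066
KRW 18,068,903,066 × 0.00114392 = CAD 20,669,379.60
CAD 20,669,379.60 × 14.0781 = ZAR 290,985,592.95

ZAR 290,985,592.95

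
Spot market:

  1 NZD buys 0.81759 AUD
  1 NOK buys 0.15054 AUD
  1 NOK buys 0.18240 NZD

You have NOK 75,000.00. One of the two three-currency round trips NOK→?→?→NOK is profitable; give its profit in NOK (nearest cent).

Profit: NOK 709.92

Profitable loop is NOK → AUD → NZD → NOK:
NOK 75,000.00 × 0.15054 = AUD 11,290.50
AUD 11,290.50 ÷ 0.81759 = NZD 13,809.49
NZD 13,809.49 ÷ 0.18240 = NOK 75,709.92
Profit = NOK 75,709.92 − NOK 75,000.00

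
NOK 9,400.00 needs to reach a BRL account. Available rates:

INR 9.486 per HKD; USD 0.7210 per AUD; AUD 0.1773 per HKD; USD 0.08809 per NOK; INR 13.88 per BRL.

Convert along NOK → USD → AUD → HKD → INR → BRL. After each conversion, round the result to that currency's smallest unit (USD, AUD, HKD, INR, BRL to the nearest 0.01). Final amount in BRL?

NOK 9,400.00 × 0.08809 = USD 828.05
USD 828.05 ÷ 0.7210 = AUD 1,148.47
AUD 1,148.47 ÷ 0.1773 = HKD 6,477.55
HKD 6,477.55 × 9.486 = INR 61,446.04
INR 61,446.04 ÷ 13.88 = BRL 4,426.95

BRL 4,426.95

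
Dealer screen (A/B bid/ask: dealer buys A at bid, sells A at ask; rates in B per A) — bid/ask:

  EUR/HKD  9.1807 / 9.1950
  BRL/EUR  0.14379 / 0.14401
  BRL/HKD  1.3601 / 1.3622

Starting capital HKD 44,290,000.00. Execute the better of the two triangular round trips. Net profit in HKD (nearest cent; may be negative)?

Best loop HKD → EUR → BRL → HKD:
HKD 44,290,000.00 ÷ 9.1950 (buy EUR at ask) = EUR 4,816,748.23
EUR 4,816,748.23 ÷ 0.14401 (buy BRL at ask) = BRL 33,447,317.77
BRL 33,447,317.77 × 1.3601 (sell BRL at bid) = HKD 45,491,696.91

Net profit: HKD 1,201,696.91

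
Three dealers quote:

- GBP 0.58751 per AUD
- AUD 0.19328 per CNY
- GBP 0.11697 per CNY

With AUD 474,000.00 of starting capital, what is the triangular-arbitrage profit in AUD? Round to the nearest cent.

Profit: AUD 14,259.44

Profitable loop is AUD → CNY → GBP → AUD:
AUD 474,000.00 ÷ 0.19328 = CNY 2,452,400.66
CNY 2,452,400.66 × 0.11697 = GBP 286,857.31
GBP 286,857.31 ÷ 0.58751 = AUD 488,259.44
Profit = AUD 488,259.44 − AUD 474,000.00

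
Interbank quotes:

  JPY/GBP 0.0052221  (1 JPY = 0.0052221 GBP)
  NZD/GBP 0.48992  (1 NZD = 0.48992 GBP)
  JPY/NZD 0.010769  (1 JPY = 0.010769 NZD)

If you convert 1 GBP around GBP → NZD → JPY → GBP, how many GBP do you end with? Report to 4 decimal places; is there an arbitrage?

Around GBP → NZD → JPY → GBP: 1 ÷ 0.48992 ÷ 0.010769 × 0.0052221 = 0.989794
Product < 1; profitable direction is GBP → JPY → NZD → GBP.

0.9898 (arbitrage exists)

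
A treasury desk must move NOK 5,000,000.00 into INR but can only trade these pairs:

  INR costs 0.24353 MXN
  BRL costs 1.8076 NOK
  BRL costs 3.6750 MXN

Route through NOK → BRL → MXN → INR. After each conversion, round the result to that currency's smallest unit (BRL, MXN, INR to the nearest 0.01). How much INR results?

INR 41,741,931.96

NOK 5,000,000.00 ÷ 1.8076 = BRL 2,766,098.69
BRL 2,766,098.69 × 3.6750 = MXN 10,165,412.69
MXN 10,165,412.69 ÷ 0.24353 = INR 41,741,931.96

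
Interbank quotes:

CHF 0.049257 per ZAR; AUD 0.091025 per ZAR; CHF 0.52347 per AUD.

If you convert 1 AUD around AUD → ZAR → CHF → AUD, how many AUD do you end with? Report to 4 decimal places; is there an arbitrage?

Around AUD → ZAR → CHF → AUD: 1 ÷ 0.091025 × 0.049257 ÷ 0.52347 = 1.033750
Product > 1; profitable direction is AUD → ZAR → CHF → AUD.

1.0337 (arbitrage exists)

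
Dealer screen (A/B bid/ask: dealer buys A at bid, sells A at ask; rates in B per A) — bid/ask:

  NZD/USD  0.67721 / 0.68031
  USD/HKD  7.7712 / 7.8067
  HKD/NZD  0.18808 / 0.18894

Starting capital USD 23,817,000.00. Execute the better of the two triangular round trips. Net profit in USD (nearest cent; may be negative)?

Net result: USD -82,023.81 (no profitable arbitrage after spreads)

Best loop USD → NZD → HKD → USD:
USD 23,817,000.00 ÷ 0.68031 (buy NZD at ask) = NZD 35,009,040.00
NZD 35,009,040.00 ÷ 0.18894 (buy HKD at ask) = HKD 185,291,838.66
HKD 185,291,838.66 ÷ 7.8067 (buy USD at ask) = USD 23,734,976.19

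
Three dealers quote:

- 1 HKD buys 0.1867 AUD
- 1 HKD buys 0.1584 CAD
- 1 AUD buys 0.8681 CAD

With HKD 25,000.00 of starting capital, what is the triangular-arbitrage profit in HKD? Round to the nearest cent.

Profitable loop is HKD → AUD → CAD → HKD:
HKD 25,000.00 × 0.1867 = AUD 4,667.50
AUD 4,667.50 × 0.8681 = CAD 4,051.86
CAD 4,051.86 ÷ 0.1584 = HKD 25,579.90
Profit = HKD 25,579.90 − HKD 25,000.00

Profit: HKD 579.90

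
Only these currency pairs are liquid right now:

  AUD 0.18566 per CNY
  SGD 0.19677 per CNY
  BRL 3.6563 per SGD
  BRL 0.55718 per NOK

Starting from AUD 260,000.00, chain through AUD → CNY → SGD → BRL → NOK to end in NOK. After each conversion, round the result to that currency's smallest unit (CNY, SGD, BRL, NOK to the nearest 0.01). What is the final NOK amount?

AUD 260,000.00 ÷ 0.18566 = CNY 1,400,409.35
CNY 1,400,409.35 × 0.19677 = SGD 275,558.55
SGD 275,558.55 × 3.6563 = BRL 1,007,524.73
BRL 1,007,524.73 ÷ 0.55718 = NOK 1,808,257.17

NOK 1,808,257.17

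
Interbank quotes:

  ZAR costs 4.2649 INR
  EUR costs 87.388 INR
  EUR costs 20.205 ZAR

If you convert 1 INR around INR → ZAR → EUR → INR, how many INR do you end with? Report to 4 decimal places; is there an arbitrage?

Around INR → ZAR → EUR → INR: 1 ÷ 4.2649 ÷ 20.205 × 87.388 = 1.014108
Product > 1; profitable direction is INR → ZAR → EUR → INR.

1.0141 (arbitrage exists)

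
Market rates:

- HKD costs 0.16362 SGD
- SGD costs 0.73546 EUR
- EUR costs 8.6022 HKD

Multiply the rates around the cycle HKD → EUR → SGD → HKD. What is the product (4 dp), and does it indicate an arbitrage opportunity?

0.9660 (arbitrage exists)

Around HKD → EUR → SGD → HKD: 1 ÷ 8.6022 ÷ 0.73546 ÷ 0.16362 = 0.966040
Product < 1; profitable direction is HKD → SGD → EUR → HKD.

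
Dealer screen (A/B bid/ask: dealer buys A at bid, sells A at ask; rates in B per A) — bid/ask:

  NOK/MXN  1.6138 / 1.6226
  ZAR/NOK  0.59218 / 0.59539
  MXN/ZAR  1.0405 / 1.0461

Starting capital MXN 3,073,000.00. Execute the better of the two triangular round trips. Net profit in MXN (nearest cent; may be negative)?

Net result: MXN -17,318.45 (no profitable arbitrage after spreads)

Best loop MXN → ZAR → NOK → MXN:
MXN 3,073,000.00 × 1.0405 (sell MXN at bid) = ZAR 3,197,456.50
ZAR 3,197,456.50 × 0.59218 (sell ZAR at bid) = NOK 1,893,469.79
NOK 1,893,469.79 × 1.6138 (sell NOK at bid) = MXN 3,055,681.55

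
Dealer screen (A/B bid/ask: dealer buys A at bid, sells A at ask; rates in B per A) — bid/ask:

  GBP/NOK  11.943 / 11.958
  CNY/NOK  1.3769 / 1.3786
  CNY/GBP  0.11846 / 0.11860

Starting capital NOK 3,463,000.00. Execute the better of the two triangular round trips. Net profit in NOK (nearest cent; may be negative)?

Best loop NOK → CNY → GBP → NOK:
NOK 3,463,000.00 ÷ 1.3786 (buy CNY at ask) = CNY 2,511,968.66
CNY 2,511,968.66 × 0.11846 (sell CNY at bid) = GBP 297,567.81
GBP 297,567.81 × 11.943 (sell GBP at bid) = NOK 3,553,852.33

Net profit: NOK 90,852.33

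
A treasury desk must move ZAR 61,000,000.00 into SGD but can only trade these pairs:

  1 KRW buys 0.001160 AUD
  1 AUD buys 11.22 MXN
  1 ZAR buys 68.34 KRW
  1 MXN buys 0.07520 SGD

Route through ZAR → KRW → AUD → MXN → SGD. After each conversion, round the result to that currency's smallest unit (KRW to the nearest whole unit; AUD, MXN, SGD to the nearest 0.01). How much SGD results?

SGD 4,080,125.26

ZAR 61,000,000.00 × 68.34 = KRW 4,168,740,000
KRW 4,168,740,000 × 0.001160 = AUD 4,835,738.40
AUD 4,835,738.40 × 11.22 = MXN 54,256,984.85
MXN 54,256,984.85 × 0.07520 = SGD 4,080,125.26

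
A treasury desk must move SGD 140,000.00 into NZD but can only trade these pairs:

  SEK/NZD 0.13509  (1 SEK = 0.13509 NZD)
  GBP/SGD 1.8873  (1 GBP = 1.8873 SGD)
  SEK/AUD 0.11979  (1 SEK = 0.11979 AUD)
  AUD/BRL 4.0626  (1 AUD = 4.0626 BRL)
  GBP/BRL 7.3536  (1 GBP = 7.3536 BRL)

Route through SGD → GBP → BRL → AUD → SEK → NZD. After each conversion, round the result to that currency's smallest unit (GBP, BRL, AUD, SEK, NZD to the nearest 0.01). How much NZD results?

SGD 140,000.00 ÷ 1.8873 = GBP 74,180.05
GBP 74,180.05 × 7.3536 = BRL 545,490.42
BRL 545,490.42 ÷ 4.0626 = AUD 134,271.26
AUD 134,271.26 ÷ 0.11979 = SEK 1,120,888.72
SEK 1,120,888.72 × 0.13509 = NZD 151,420.86

NZD 151,420.86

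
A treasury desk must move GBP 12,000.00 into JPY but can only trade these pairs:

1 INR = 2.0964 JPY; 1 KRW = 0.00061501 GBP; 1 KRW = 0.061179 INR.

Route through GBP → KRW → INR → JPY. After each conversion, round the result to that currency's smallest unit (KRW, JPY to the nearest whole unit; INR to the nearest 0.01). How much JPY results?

JPY 2,502,509

GBP 12,000.00 ÷ 0.00061501 = KRW 19,511,878
KRW 19,511,878 × 0.061179 = INR 1,193,717.18
INR 1,193,717.18 × 2.0964 = JPY 2,502,509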